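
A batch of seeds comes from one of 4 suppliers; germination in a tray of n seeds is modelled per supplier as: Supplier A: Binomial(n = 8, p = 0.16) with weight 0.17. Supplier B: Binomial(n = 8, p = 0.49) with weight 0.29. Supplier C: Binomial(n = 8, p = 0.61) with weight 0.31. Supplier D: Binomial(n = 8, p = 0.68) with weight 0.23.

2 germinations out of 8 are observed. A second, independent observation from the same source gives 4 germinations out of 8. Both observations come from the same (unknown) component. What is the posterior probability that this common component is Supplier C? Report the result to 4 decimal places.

By Bayes' theorem, P(k | x) = w_k f_k(x) / Σ_j w_j f_j(x).
Since both observations come from the same component, the likelihood for component k is f_k(x₁)·f_k(x₂).
  L_A = [C(8,2)·0.16^2·0.84^6 = 28·0.0256·0.351298 = 0.25181] × [0.0228399] = 0.00575134
  L_B = [C(8,2)·0.49^2·0.51^6 = 28·0.2401·0.0175963 = 0.118296] × [0.273] = 0.0322949
  L_C = [C(8,2)·0.61^2·0.39^6 = 28·0.3721·0.00351874 = 0.0366611] × [0.224221] = 0.00822018
  L_D = [C(8,2)·0.68^2·0.32^6 = 28·0.4624·0.00107374 = 0.013902] × [0.15694] = 0.00218177
Weight by the priors:
  w_A·L_A = 0.17 × 0.00575134 = 0.000977727
  w_B·L_B = 0.29 × 0.0322949 = 0.00936553
  w_C·L_C = 0.31 × 0.00822018 = 0.00254825
  w_D·L_D = 0.23 × 0.00218177 = 0.000501808
Evidence: 0.000977727 + 0.00936553 + 0.00254825 + 0.000501808 = 0.0133933
So the posterior for Supplier C is 0.00254825 / 0.0133933 ≈ 0.1903.

0.1903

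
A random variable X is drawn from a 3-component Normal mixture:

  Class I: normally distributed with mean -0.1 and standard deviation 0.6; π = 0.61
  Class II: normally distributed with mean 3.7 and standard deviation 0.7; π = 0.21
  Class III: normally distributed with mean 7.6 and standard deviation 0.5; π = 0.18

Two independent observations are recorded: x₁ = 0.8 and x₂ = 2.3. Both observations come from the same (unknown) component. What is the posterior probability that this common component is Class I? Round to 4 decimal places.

By Bayes' theorem, P(k | x) = π_k f_k(x) / Σ_j π_j f_j(x).
Since both observations come from the same component, the likelihood for component k is f_k(x₁)·f_k(x₂).
  p_I = [0.215863] × [0.00022305] = 4.81482e-05
  p_II = [0.00010687] × [0.07713] = 8.24289e-06
  p_III = [5.47503e-41] × [3.18622e-25] = 1.74447e-65
Unnormalised posteriors:
  π_I·p_I = 0.61 × 4.81482e-05 = 2.93704e-05
  π_II·p_II = 0.21 × 8.24289e-06 = 1.73101e-06
  π_III·p_III = 0.18 × 1.74447e-65 = 3.14004e-66
Sum: 2.93704e-05 + 1.73101e-06 + 3.14004e-66 = 3.11014e-05
So the posterior for Class I is 2.93704e-05 / 3.11014e-05 ≈ 0.9443.

0.9443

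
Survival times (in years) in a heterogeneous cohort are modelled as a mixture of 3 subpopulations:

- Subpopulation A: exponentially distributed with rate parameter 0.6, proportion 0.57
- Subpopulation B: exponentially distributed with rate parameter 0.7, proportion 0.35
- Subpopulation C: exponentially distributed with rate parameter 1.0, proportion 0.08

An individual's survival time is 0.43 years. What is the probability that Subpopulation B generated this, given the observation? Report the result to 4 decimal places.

The responsibility of component k is π_k f_k(x) divided by Σ_j π_j f_j(x).
Component likelihoods at x = 0.43 years:
  f_A = 0.463557
  f_B = 0.518054
  f_C = 0.650509
Prior × likelihood for each component:
  π_A·f_A = 0.57 × 0.463557 = 0.264228
  π_B·f_B = 0.35 × 0.518054 = 0.181319
  π_C·f_C = 0.08 × 0.650509 = 0.0520407
Evidence: 0.264228 + 0.181319 + 0.0520407 = 0.497587
P(Subpopulation B | 0.43 years) ≈ 0.3644

0.3644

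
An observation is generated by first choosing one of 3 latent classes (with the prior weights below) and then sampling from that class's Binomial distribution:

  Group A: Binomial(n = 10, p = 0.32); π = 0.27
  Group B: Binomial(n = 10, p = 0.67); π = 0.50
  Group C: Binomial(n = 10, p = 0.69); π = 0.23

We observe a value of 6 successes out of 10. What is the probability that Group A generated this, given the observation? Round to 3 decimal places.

By Bayes' theorem, P(k | x) = w_k f_k(x) / Σ_j w_j f_j(x).
Binomial probabilities:
  p_A = C(10,6)·0.32^6·0.68^4 = 210·0.00107374·0.213814 = 0.048212
  p_B = C(10,6)·0.67^6·0.33^4 = 210·0.0904584·0.0118592 = 0.225281
  p_C = C(10,6)·0.69^6·0.31^4 = 210·0.107918·0.00923521 = 0.209296
Prior × likelihood for each component:
  w_A·p_A = 0.27 × 0.048212 = 0.0130172
  w_B·p_B = 0.50 × 0.225281 = 0.11264
  w_C·p_C = 0.23 × 0.209296 = 0.048138
Denominator: 0.0130172 + 0.11264 + 0.048138 = 0.173796
P(Group A | x) ≈ 0.075

0.075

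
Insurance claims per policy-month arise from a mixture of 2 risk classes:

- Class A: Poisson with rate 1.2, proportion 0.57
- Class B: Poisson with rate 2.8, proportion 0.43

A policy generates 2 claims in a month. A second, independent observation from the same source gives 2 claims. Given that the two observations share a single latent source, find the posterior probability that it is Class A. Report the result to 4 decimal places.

The responsibility of component k is P(Z=k) f_k(x) divided by Σ_j P(Z=j) f_j(x).
Since both observations come from the same component, the likelihood for component k is f_k(x₁)·f_k(x₂).
  p_A = [e^(−1.2)·1.2^2/2! = 0.21686] × [0.21686] = 0.0470282
  p_B = [e^(−2.8)·2.8^2/2! = 0.238375] × [0.238375] = 0.0568229
Prior × likelihood for each component:
  P(Z=A)·p_A = 0.57 × 0.0470282 = 0.0268061
  P(Z=B)·p_B = 0.43 × 0.0568229 = 0.0244338
Marginal: 0.0268061 + 0.0244338 = 0.0512399
P(Class A | data) ≈ 0.5231

0.5231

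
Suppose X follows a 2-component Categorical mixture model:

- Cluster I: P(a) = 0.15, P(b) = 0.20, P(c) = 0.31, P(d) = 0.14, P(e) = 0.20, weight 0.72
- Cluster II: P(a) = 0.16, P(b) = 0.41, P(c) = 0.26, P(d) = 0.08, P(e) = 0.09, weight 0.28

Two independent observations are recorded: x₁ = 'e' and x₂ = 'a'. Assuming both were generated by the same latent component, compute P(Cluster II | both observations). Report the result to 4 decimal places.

Posterior ∝ prior × likelihood, so P(k | x) ∝ π_k f_k(x); normalise over all components.
Since both observations come from the same component, the likelihood for component k is f_k(x₁)·f_k(x₂).
  p_I = [P(e | comp) = 0.20] × [0.15] = 0.03
  p_II = [P(e | comp) = 0.09] × [0.16] = 0.0144
Prior × likelihood for each component:
  π_I·p_I = 0.72 × 0.03 = 0.0216
  π_II·p_II = 0.28 × 0.0144 = 0.004032
Sum: 0.0216 + 0.004032 = 0.025632
P(Cluster II | x) ≈ 0.1573

0.1573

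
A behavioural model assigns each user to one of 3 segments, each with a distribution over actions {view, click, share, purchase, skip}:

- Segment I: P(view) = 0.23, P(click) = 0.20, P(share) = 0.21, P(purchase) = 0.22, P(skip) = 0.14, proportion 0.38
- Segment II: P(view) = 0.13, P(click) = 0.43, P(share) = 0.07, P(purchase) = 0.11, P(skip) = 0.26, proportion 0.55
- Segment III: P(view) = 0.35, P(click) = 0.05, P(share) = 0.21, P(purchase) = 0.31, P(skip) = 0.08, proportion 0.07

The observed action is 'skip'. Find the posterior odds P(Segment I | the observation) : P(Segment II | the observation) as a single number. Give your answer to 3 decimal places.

0.372

Posterior odds = (P(Z=i) f_i(x)) / (P(Z=j) f_j(x)); the normalising sum cancels.
Categorical probabilities:
  f_I = 0.14
  f_II = 0.26
  f_III = 0.08
0.0532 / 0.143 ≈ 0.372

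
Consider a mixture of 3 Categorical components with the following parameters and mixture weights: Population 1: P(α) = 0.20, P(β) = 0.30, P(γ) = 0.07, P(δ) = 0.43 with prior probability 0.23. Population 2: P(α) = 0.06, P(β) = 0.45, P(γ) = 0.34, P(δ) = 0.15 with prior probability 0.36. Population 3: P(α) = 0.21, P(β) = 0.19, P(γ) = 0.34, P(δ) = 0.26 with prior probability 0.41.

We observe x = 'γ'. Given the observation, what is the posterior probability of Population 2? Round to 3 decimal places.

The responsibility of component k is π_k f_k(x) divided by Σ_j π_j f_j(x).
Evaluate each component's likelihood at the observed value:
  f_1 = 0.07
  f_2 = 0.34
  f_3 = 0.34
Multiply by the mixture weights:
  π_1·f_1 = 0.23 × 0.07 = 0.0161
  π_2·f_2 = 0.36 × 0.34 = 0.1224
  π_3·f_3 = 0.41 × 0.34 = 0.1394
Evidence: 0.0161 + 0.1224 + 0.1394 = 0.2779
P(Population 2 | data) = 0.1224 / 0.2779 ≈ 0.440

0.440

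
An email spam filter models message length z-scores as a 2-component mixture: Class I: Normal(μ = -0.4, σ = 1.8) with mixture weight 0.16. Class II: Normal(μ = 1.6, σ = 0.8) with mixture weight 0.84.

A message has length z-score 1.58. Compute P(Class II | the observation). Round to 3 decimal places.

0.956

Posterior ∝ prior × likelihood, so P(k | x) ∝ w_k f_k(x); normalise over all components.
Normal densities:
  p_I = (1/(1.8·√(2π)))·exp(−(1.58−-0.4)²/(2·1.8²)) = 0.221635·exp(-0.60500) = 0.121029
  p_II = (1/(0.8·√(2π)))·exp(−(1.58−1.6)²/(2·0.8²)) = 0.498678·exp(-0.00031) = 0.498522
Weight by the priors:
  w_I·p_I = 0.16 × 0.121029 = 0.0193646
  w_II·p_II = 0.84 × 0.498522 = 0.418759
Denominator: 0.0193646 + 0.418759 = 0.438123
So the posterior for Class II is 0.418759 / 0.438123 ≈ 0.956.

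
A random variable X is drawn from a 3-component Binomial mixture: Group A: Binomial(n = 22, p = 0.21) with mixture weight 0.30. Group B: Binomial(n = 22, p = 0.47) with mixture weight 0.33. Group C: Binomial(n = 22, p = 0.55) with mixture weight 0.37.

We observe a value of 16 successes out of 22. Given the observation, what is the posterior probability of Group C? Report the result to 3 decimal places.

By Bayes' theorem, P(k | x) = w_k f_k(x) / Σ_j w_j f_j(x).
Binomial probabilities:
  p_A = 2.59469e-07
  p_B = 0.00937639
  p_C = 0.0434403
Unnormalised posteriors:
  w_A·p_A = 0.30 × 2.59469e-07 = 7.78408e-08
  w_B·p_B = 0.33 × 0.00937639 = 0.00309421
  w_C·p_C = 0.37 × 0.0434403 = 0.0160729
Normaliser: 7.78408e-08 + 0.00309421 + 0.0160729 = 0.0191672
Responsibility of Group C: 0.0160729 / 0.0191672 ≈ 0.839

0.839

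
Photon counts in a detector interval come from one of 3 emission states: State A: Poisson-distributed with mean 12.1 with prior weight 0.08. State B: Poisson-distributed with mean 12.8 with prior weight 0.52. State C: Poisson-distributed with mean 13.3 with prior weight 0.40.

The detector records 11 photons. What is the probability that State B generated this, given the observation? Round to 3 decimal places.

Apply Bayes' rule: the posterior for each component is proportional to its prior times its likelihood at x.
Evaluate each component's likelihood at the observed value:
  p_A = e^(−12.1)·12.1^11/11! = 0.113376
  p_B = e^(−12.8)·12.8^11/11! = 0.104516
  p_C = e^(−13.3)·13.3^11/11! = 0.0966264
Multiply by the mixture weights:
  π_A·p_A = 0.08 × 0.113376 = 0.00907006
  π_B·p_B = 0.52 × 0.104516 = 0.0543485
  π_C·p_C = 0.40 × 0.0966264 = 0.0386506
Denominator: 0.00907006 + 0.0543485 + 0.0386506 = 0.102069
P(State B | the observation) ≈ 0.532

0.532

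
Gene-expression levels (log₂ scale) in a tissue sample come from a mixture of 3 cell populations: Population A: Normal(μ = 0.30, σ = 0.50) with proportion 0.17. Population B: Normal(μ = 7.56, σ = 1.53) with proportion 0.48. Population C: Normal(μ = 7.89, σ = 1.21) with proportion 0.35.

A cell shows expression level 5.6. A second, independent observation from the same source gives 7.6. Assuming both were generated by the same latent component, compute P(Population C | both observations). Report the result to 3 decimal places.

0.300

P(component k | x) = P(Z=k)·f_k(x) / marginal(x), where marginal(x) = Σ_j P(Z=j)·f_j(x).
Since both observations come from the same component, the likelihood for component k is f_k(x₁)·f_k(x₂).
  p_A = [(1/(0.50·√(2π)))·exp(−(5.6−0.30)²/(2·0.50²)) = 0.797885·exp(-56.18000) = 3.18622e-25] × [4.1194e-47] = 1.31253e-71
  p_B = [(1/(1.53·√(2π)))·exp(−(5.6−7.56)²/(2·1.53²)) = 0.260747·exp(-0.82054) = 0.114779] × [0.260657] = 0.029918
  p_C = [(1/(1.21·√(2π)))·exp(−(5.6−7.89)²/(2·1.21²)) = 0.329704·exp(-1.79090) = 0.0549982] × [0.32037] = 0.0176198
Unnormalised posteriors:
  P(Z=A)·p_A = 0.17 × 1.31253e-71 = 2.23131e-72
  P(Z=B)·p_B = 0.48 × 0.029918 = 0.0143607
  P(Z=C)·p_C = 0.35 × 0.0176198 = 0.00616692
Denominator: 2.23131e-72 + 0.0143607 + 0.00616692 = 0.0205276
P(Population C | x₁, x₂) ≈ 0.300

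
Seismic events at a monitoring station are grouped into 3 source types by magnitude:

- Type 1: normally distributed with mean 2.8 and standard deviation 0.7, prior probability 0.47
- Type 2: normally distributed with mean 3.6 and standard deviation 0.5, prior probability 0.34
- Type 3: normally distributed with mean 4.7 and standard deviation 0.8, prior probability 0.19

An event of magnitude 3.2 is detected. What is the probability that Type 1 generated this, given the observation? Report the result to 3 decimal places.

0.516

Apply Bayes' rule: the posterior for each component is proportional to its prior times its likelihood at x.
Evaluate each component's likelihood at the observed value:
  L_1 = 0.484068
  L_2 = 0.579383
  L_3 = 0.0859828
Prior × likelihood for each component:
  P(Z=1)·L_1 = 0.47 × 0.484068 = 0.227512
  P(Z=2)·L_2 = 0.34 × 0.579383 = 0.19699
  P(Z=3)·L_3 = 0.19 × 0.0859828 = 0.0163367
Evidence: 0.227512 + 0.19699 + 0.0163367 = 0.440839
Responsibility of Type 1: 0.227512 / 0.440839 ≈ 0.516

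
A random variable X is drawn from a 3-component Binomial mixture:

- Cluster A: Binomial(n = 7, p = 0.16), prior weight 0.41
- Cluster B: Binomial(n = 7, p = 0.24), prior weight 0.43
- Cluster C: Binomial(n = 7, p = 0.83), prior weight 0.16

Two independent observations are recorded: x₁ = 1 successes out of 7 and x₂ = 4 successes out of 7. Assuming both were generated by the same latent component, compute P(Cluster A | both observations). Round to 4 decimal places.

By Bayes' theorem, P(k | x) = π_k f_k(x) / Σ_j π_j f_j(x).
Since both observations come from the same component, the likelihood for component k is f_k(x₁)·f_k(x₂).
  p_A = [C(7,1)·0.16^1·0.84^6 = 7·0.16·0.351298 = 0.393454] × [0.0135952] = 0.00534909
  p_B = [C(7,1)·0.24^1·0.76^6 = 7·0.24·0.1927 = 0.323736] × [0.0509746] = 0.0165023
  p_C = [C(7,1)·0.83^1·0.17^6 = 7·0.83·2.41376e-05 = 0.000140239] × [0.081607] = 1.14445e-05
Weight by the priors:
  π_A·p_A = 0.41 × 0.00534909 = 0.00219313
  π_B·p_B = 0.43 × 0.0165023 = 0.00709599
  π_C·p_C = 0.16 × 1.14445e-05 = 1.83112e-06
Marginal: 0.00219313 + 0.00709599 + 1.83112e-06 = 0.00929095
Responsibility of Cluster A: 0.00219313 / 0.00929095 ≈ 0.2360

0.2360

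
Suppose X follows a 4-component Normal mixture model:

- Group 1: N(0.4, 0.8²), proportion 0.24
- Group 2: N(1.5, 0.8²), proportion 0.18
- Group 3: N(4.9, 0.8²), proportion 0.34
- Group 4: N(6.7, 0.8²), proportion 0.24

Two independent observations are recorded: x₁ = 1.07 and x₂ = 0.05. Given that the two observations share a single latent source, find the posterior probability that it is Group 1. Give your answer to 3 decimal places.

Posterior ∝ prior × likelihood, so P(k | x) ∝ w_k f_k(x); normalise over all components.
Since both observations come from the same component, the likelihood for component k is f_k(x₁)·f_k(x₂).
  p_1 = [0.351165] × [0.453165] = 0.159136
  p_2 = [0.431603] × [0.0964845] = 0.041643
  p_3 = [5.2574e-06] × [5.20968e-09] = 2.73894e-14
  p_4 = [8.77602e-12] × [4.9369e-16] = 4.33264e-27
Unnormalised posteriors:
  w_1·p_1 = 0.24 × 0.159136 = 0.0381926
  w_2·p_2 = 0.18 × 0.041643 = 0.00749575
  w_3·p_3 = 0.34 × 2.73894e-14 = 9.31239e-15
  w_4·p_4 = 0.24 × 4.33264e-27 = 1.03983e-27
Evidence: 0.0381926 + 0.00749575 + 9.31239e-15 + 1.03983e-27 = 0.0456884
So the posterior for Group 1 is 0.0381926 / 0.0456884 ≈ 0.836.

0.836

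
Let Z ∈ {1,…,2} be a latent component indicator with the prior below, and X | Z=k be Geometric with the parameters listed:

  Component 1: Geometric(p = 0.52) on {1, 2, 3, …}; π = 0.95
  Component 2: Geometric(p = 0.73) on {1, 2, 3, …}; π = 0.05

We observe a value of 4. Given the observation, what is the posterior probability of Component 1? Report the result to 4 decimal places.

0.9870

Apply Bayes' rule: the posterior for each component is proportional to its prior times its likelihood at x.
Component likelihoods at x = 4:
  f_1 = 0.0575078
  f_2 = 0.0143686
Unnormalised posteriors:
  π_1·f_1 = 0.95 × 0.0575078 = 0.0546324
  π_2·f_2 = 0.05 × 0.0143686 = 0.00071843
Evidence: 0.0546324 + 0.00071843 = 0.0553509
P(Component 1 | 4) = 0.0546324 / 0.0553509 ≈ 0.9870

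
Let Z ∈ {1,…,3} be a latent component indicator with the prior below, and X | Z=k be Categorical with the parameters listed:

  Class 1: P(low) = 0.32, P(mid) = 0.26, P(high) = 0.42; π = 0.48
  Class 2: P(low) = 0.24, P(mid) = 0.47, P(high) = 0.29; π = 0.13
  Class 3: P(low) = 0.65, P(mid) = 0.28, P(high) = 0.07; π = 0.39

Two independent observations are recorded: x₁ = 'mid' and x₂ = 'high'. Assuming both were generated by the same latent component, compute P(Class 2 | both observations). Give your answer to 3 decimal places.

0.228

Posterior ∝ prior × likelihood, so P(k | x) ∝ π_k f_k(x); normalise over all components.
Since both observations come from the same component, the likelihood for component k is f_k(x₁)·f_k(x₂).
  p_1 = [P(mid | comp) = 0.26] × [0.42] = 0.1092
  p_2 = [P(mid | comp) = 0.47] × [0.29] = 0.1363
  p_3 = [P(mid | comp) = 0.28] × [0.07] = 0.0196
Weight by the priors:
  π_1·p_1 = 0.48 × 0.1092 = 0.052416
  π_2·p_2 = 0.13 × 0.1363 = 0.017719
  π_3·p_3 = 0.39 × 0.0196 = 0.007644
Marginal: 0.052416 + 0.017719 + 0.007644 = 0.077779
Responsibility of Class 2: 0.017719 / 0.077779 ≈ 0.228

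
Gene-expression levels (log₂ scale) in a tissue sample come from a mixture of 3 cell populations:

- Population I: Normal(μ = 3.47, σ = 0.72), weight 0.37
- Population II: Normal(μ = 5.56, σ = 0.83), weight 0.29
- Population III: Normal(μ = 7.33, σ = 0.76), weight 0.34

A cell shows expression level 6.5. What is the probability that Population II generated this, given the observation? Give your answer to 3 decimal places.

P(component k | x) = w_k·f_k(x) / marginal(x), where marginal(x) = Σ_j w_j·f_j(x).
Evaluate each component's likelihood at the observed value:
  p_I = 7.90469e-05
  p_II = 0.253113
  p_III = 0.289139
Weight by the priors:
  w_I·p_I = 0.37 × 7.90469e-05 = 2.92474e-05
  w_II·p_II = 0.29 × 0.253113 = 0.0734026
  w_III·p_III = 0.34 × 0.289139 = 0.0983072
Sum: 2.92474e-05 + 0.0734026 + 0.0983072 = 0.171739
P(Population II | 6.5) ≈ 0.427

0.427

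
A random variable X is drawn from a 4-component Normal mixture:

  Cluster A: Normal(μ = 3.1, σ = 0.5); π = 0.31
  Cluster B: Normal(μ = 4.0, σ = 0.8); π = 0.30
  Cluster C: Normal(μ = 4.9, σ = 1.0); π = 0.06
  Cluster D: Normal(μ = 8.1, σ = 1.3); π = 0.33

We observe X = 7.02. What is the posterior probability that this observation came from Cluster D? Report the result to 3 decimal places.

Apply Bayes' rule: the posterior for each component is proportional to its prior times its likelihood at x.
Evaluate each component's likelihood at the observed value:
  p_A = (1/(0.5·√(2π)))·exp(−(7.02−3.1)²/(2·0.5²)) = 0.797885·exp(-30.73280) = 3.58802e-14
  p_B = (1/(0.8·√(2π)))·exp(−(7.02−4.0)²/(2·0.8²)) = 0.498678·exp(-7.12531) = 0.000401177
  p_C = (1/(1.0·√(2π)))·exp(−(7.02−4.9)²/(2·1.0²)) = 0.398942·exp(-2.24720) = 0.0421661
  p_D = (1/(1.3·√(2π)))·exp(−(7.02−8.1)²/(2·1.3²)) = 0.306879·exp(-0.34509) = 0.217318
Multiply by the mixture weights:
  π_A·p_A = 0.31 × 3.58802e-14 = 1.11229e-14
  π_B·p_B = 0.30 × 0.000401177 = 0.000120353
  π_C·p_C = 0.06 × 0.0421661 = 0.00252997
  π_D·p_D = 0.33 × 0.217318 = 0.0717151
Denominator: 1.11229e-14 + 0.000120353 + 0.00252997 + 0.0717151 = 0.0743654
Responsibility of Cluster D: 0.0717151 / 0.0743654 ≈ 0.964

0.964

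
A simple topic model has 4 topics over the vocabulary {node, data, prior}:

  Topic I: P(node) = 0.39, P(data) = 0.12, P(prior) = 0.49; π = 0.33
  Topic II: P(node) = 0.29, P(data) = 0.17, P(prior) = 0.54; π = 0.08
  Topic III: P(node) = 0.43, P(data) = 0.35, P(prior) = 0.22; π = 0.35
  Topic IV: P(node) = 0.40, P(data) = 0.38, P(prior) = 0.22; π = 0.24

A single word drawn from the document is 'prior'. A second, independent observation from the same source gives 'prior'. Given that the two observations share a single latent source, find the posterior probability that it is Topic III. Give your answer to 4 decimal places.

By Bayes' theorem, P(k | x) = π_k f_k(x) / Σ_j π_j f_j(x).
Since both observations come from the same component, the likelihood for component k is f_k(x₁)·f_k(x₂).
  L_I = [0.49] × [0.49] = 0.2401
  L_II = [0.54] × [0.54] = 0.2916
  L_III = [0.22] × [0.22] = 0.0484
  L_IV = [0.22] × [0.22] = 0.0484
Unnormalised posteriors:
  π_I·L_I = 0.33 × 0.2401 = 0.079233
  π_II·L_II = 0.08 × 0.2916 = 0.023328
  π_III·L_III = 0.35 × 0.0484 = 0.01694
  π_IV·L_IV = 0.24 × 0.0484 = 0.011616
Sum: 0.079233 + 0.023328 + 0.01694 + 0.011616 = 0.131117
So the posterior for Topic III is 0.01694 / 0.131117 ≈ 0.1292.

0.1292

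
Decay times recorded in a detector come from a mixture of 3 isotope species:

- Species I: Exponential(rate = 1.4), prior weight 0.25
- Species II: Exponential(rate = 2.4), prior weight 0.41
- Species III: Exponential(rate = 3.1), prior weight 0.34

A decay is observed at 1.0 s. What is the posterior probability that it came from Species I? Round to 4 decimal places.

0.3869

P(component k | x) = π_k·f_k(x) / marginal(x), where marginal(x) = Σ_j π_j·f_j(x).
Exponential densities:
  p_I = 1.4·e^(−1.4·1.0) = 1.4·e^(−1.4000) = 0.345236
  p_II = 2.4·e^(−2.4·1.0) = 2.4·e^(−2.4000) = 0.217723
  p_III = 3.1·e^(−3.1·1.0) = 3.1·e^(−3.1000) = 0.139653
Unnormalised posteriors:
  π_I·p_I = 0.25 × 0.345236 = 0.0863089
  π_II·p_II = 0.41 × 0.217723 = 0.0892665
  π_III·p_III = 0.34 × 0.139653 = 0.0474819
Normaliser: 0.0863089 + 0.0892665 + 0.0474819 = 0.223057
So the posterior for Species I is 0.0863089 / 0.223057 ≈ 0.3869.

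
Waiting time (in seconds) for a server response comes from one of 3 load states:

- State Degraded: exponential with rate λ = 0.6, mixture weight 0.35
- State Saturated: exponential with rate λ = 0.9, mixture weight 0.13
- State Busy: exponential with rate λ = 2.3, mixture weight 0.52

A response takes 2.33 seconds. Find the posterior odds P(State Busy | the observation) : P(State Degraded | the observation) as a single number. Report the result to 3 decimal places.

0.108

The posterior odds equal the prior odds times the likelihood ratio: (π_i/π_j)·(f_i(x)/f_j(x)).
Component likelihoods at x = 2.33 seconds:
  f_Degraded = 0.148254
  f_Saturated = 0.110542
  f_Busy = 0.0108229
Posterior odds = (π_Busy·f_Busy) / (π_Degraded·f_Degraded) = (0.52·0.0108229) / (0.35·0.148254) = 0.00562791 / 0.051889 ≈ 0.108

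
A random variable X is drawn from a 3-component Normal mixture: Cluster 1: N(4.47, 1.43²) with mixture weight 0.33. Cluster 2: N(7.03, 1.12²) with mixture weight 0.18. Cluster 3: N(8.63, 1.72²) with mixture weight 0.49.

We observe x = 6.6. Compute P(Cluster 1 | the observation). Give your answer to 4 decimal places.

0.2072

The responsibility of component k is P(Z=k) f_k(x) divided by Σ_j P(Z=j) f_j(x).
Normal densities:
  f_1 = (1/(1.43·√(2π)))·exp(−(6.6−4.47)²/(2·1.43²)) = 0.278981·exp(-1.10932) = 0.092003
  f_2 = (1/(1.12·√(2π)))·exp(−(6.6−7.03)²/(2·1.12²)) = 0.356198·exp(-0.07370) = 0.33089
  f_3 = (1/(1.72·√(2π)))·exp(−(6.6−8.63)²/(2·1.72²)) = 0.231943·exp(-0.69647) = 0.115586
Multiply by the mixture weights:
  P(Z=1)·f_1 = 0.33 × 0.092003 = 0.030361
  P(Z=2)·f_2 = 0.18 × 0.33089 = 0.0595603
  P(Z=3)·f_3 = 0.49 × 0.115586 = 0.0566373
Denominator: 0.030361 + 0.0595603 + 0.0566373 = 0.146559
So the posterior for Cluster 1 is 0.030361 / 0.146559 ≈ 0.2072.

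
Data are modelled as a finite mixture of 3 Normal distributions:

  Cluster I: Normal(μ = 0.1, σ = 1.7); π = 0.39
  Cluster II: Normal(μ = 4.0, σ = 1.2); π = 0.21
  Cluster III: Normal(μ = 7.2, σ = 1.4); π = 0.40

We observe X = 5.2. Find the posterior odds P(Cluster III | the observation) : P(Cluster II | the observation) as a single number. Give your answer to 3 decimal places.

0.970

Posterior odds = (w_i f_i(x)) / (w_j f_j(x)); the normalising sum cancels.
Normal densities:
  L_I = (1/(1.7·√(2π)))·exp(−(5.2−0.1)²/(2·1.7²)) = 0.234672·exp(-4.50000) = 0.00260697
  L_II = (1/(1.2·√(2π)))·exp(−(5.2−4.0)²/(2·1.2²)) = 0.332452·exp(-0.50000) = 0.201642
  L_III = (1/(1.4·√(2π)))·exp(−(5.2−7.2)²/(2·1.4²)) = 0.284959·exp(-1.02041) = 0.102713
Posterior odds = (w_III·L_III) / (w_II·L_II) = (0.40·0.102713) / (0.21·0.201642) = 0.0410851 / 0.0423449 ≈ 0.970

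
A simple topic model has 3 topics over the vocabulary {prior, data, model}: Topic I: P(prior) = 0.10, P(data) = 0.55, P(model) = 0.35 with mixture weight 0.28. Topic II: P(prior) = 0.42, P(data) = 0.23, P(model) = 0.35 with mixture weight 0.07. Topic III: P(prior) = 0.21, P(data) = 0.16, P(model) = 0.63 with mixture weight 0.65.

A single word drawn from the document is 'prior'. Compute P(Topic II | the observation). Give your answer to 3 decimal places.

Apply Bayes' rule: the posterior for each component is proportional to its prior times its likelihood at x.
Categorical probabilities:
  L_I = 0.1
  L_II = 0.42
  L_III = 0.21
Multiply by the mixture weights:
  π_I·L_I = 0.28 × 0.1 = 0.028
  π_II·L_II = 0.07 × 0.42 = 0.0294
  π_III·L_III = 0.65 × 0.21 = 0.1365
Sum: 0.028 + 0.0294 + 0.1365 = 0.1939
Responsibility of Topic II: 0.0294 / 0.1939 ≈ 0.152

0.152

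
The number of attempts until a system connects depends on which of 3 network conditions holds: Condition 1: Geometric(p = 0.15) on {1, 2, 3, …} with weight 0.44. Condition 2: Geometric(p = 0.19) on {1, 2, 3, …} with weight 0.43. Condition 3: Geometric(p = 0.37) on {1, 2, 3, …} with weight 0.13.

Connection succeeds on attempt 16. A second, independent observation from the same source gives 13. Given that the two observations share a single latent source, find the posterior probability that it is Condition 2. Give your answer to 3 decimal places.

P(component k | x) = π_k·f_k(x) / marginal(x), where marginal(x) = Σ_j π_j·f_j(x).
Since both observations come from the same component, the likelihood for component k is f_k(x₁)·f_k(x₂).
  f_1 = [0.15·(1−0.15)^15 = 0.15·0.0873542 = 0.0131031] × [0.0213363] = 0.000279572
  f_2 = [0.19·(1−0.19)^15 = 0.19·0.0423912 = 0.00805432] × [0.0151556] = 0.000122068
  f_3 = [0.37·(1−0.37)^15 = 0.37·0.000977481 = 0.000361668] × [0.0014464] = 5.23116e-07
Multiply by the mixture weights:
  π_1·f_1 = 0.44 × 0.000279572 = 0.000123012
  π_2·f_2 = 0.43 × 0.000122068 = 5.24893e-05
  π_3·f_3 = 0.13 × 5.23116e-07 = 6.80051e-08
Denominator: 0.000123012 + 5.24893e-05 + 6.80051e-08 = 0.000175569
So the posterior for Condition 2 is 5.24893e-05 / 0.000175569 ≈ 0.299.

0.299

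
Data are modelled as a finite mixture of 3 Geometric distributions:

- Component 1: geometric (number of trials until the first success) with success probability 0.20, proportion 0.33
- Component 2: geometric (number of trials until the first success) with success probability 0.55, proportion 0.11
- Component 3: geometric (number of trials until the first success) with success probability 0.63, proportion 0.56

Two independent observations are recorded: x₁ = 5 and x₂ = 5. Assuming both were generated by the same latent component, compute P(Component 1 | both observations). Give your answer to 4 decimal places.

0.9429

Posterior ∝ prior × likelihood, so P(k | x) ∝ w_k f_k(x); normalise over all components.
Since both observations come from the same component, the likelihood for component k is f_k(x₁)·f_k(x₂).
  p_1 = [0.08192] × [0.08192] = 0.00671089
  p_2 = [0.0225534] × [0.0225534] = 0.000508658
  p_3 = [0.0118072] × [0.0118072] = 0.00013941
Unnormalised posteriors:
  w_1·p_1 = 0.33 × 0.00671089 = 0.00221459
  w_2·p_2 = 0.11 × 0.000508658 = 5.59523e-05
  w_3·p_3 = 0.56 × 0.00013941 = 7.80698e-05
Normaliser: 0.00221459 + 5.59523e-05 + 7.80698e-05 = 0.00234861
So the posterior for Component 1 is 0.00221459 / 0.00234861 ≈ 0.9429.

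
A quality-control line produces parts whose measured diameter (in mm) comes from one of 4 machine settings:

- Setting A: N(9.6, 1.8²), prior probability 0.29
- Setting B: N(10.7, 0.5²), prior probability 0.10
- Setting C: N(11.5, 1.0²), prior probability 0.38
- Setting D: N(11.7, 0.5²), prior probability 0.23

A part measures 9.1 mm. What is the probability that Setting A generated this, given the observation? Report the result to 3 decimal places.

0.873

Apply Bayes' rule: the posterior for each component is proportional to its prior times its likelihood at x.
Evaluate each component's likelihood at the observed value:
  f_A = (1/(1.8·√(2π)))·exp(−(9.1−9.6)²/(2·1.8²)) = 0.221635·exp(-0.03858) = 0.213247
  f_B = (1/(0.5·√(2π)))·exp(−(9.1−10.7)²/(2·0.5²)) = 0.797885·exp(-5.12000) = 0.00476818
  f_C = (1/(1.0·√(2π)))·exp(−(9.1−11.5)²/(2·1.0²)) = 0.398942·exp(-2.88000) = 0.0223945
  f_D = (1/(0.5·√(2π)))·exp(−(9.1−11.7)²/(2·0.5²)) = 0.797885·exp(-13.52000) = 1.07221e-06
Unnormalised posteriors:
  π_A·f_A = 0.29 × 0.213247 = 0.0618416
  π_B·f_B = 0.10 × 0.00476818 = 0.000476818
  π_C·f_C = 0.38 × 0.0223945 = 0.00850992
  π_D·f_D = 0.23 × 1.07221e-06 = 2.46608e-07
Normaliser: 0.0618416 + 0.000476818 + 0.00850992 + 2.46608e-07 = 0.0708285
So the posterior for Setting A is 0.0618416 / 0.0708285 ≈ 0.873.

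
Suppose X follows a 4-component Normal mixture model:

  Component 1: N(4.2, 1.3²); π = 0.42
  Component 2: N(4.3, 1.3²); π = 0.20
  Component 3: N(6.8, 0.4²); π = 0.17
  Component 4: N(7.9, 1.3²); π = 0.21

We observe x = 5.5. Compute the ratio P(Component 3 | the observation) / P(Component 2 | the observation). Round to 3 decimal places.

0.022

Only the two components matter; the odds are (w_i f_i(x)) / (w_j f_j(x)).
Evaluate each component's likelihood at the observed value:
  p_1 = 0.186131
  p_2 = 0.20042
  p_3 = 0.00507262
  p_4 = 0.05583
Posterior odds = (w_3·p_3) / (w_2·p_2) = (0.17·0.00507262) / (0.20·0.20042) = 0.000862345 / 0.0400841 ≈ 0.022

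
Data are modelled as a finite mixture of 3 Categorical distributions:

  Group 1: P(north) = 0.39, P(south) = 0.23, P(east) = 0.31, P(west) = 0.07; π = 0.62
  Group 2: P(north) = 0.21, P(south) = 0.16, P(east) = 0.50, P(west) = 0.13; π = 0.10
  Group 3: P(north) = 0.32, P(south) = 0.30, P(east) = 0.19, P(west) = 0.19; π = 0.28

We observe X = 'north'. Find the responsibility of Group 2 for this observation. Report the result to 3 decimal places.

The responsibility of component k is P(Z=k) f_k(x) divided by Σ_j P(Z=j) f_j(x).
Component likelihoods at x = 'north':
  f_1 = 0.39
  f_2 = 0.21
  f_3 = 0.32
Prior × likelihood for each component:
  P(Z=1)·f_1 = 0.62 × 0.39 = 0.2418
  P(Z=2)·f_2 = 0.10 × 0.21 = 0.021
  P(Z=3)·f_3 = 0.28 × 0.32 = 0.0896
Sum: 0.2418 + 0.021 + 0.0896 = 0.3524
So the posterior for Group 2 is 0.021 / 0.3524 ≈ 0.060.

0.060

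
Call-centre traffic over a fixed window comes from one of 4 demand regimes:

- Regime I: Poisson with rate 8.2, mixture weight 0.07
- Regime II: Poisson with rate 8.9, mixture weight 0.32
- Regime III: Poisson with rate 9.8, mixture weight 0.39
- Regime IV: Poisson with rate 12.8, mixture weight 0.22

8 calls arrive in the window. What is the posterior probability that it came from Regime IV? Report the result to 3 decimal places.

Posterior ∝ prior × likelihood, so P(k | x) ∝ w_k f_k(x); normalise over all components.
Component likelihoods at x = 8 calls:
  L_I = e^(−8.2)·8.2^8/8! = 0.139244
  L_II = e^(−8.9)·8.9^8/8! = 0.133161
  L_III = e^(−9.8)·9.8^8/8! = 0.117004
  L_IV = e^(−12.8)·12.8^8/8! = 0.0493389
Unnormalised posteriors:
  w_I·L_I = 0.07 × 0.139244 = 0.00974706
  w_II·L_II = 0.32 × 0.133161 = 0.0426117
  w_III·L_III = 0.39 × 0.117004 = 0.0456317
  w_IV·L_IV = 0.22 × 0.0493389 = 0.0108546
Evidence: 0.00974706 + 0.0426117 + 0.0456317 + 0.0108546 = 0.108845
P(Regime IV | data) ≈ 0.100

0.100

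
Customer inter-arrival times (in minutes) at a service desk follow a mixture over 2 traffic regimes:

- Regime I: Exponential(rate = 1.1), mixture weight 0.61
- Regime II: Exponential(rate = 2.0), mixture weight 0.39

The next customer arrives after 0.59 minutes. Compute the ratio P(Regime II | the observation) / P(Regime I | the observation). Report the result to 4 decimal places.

The posterior odds equal the prior odds times the likelihood ratio: (w_i/w_j)·(f_i(x)/f_j(x)).
Exponential densities:
  L_I = 0.574825
  L_II = 0.614557
Posterior odds = (w_II·L_II) / (w_I·L_I) = (0.39·0.614557) / (0.61·0.574825) = 0.239677 / 0.350643 ≈ 0.6835

0.6835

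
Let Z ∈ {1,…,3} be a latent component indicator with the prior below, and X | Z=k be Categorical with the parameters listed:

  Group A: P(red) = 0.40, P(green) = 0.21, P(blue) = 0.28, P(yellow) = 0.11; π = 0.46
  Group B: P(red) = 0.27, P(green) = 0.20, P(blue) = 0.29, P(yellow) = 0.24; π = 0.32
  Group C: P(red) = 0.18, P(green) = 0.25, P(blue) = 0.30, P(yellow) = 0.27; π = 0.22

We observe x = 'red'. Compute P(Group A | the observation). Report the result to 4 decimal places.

Apply Bayes' rule: the posterior for each component is proportional to its prior times its likelihood at x.
Categorical probabilities:
  f_A = P(red | comp) = 0.40
  f_B = P(red | comp) = 0.27
  f_C = P(red | comp) = 0.18
Weight by the priors:
  P(Z=A)·f_A = 0.46 × 0.4 = 0.184
  P(Z=B)·f_B = 0.32 × 0.27 = 0.0864
  P(Z=C)·f_C = 0.22 × 0.18 = 0.0396
Normaliser: 0.184 + 0.0864 + 0.0396 = 0.31
Responsibility of Group A: 0.184 / 0.31 ≈ 0.5935

0.5935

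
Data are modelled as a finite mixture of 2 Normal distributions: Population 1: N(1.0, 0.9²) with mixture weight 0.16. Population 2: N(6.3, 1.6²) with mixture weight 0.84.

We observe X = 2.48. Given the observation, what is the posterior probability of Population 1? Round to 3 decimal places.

Posterior ∝ prior × likelihood, so P(k | x) ∝ w_k f_k(x); normalise over all components.
Evaluate each component's likelihood at the observed value:
  L_1 = (1/(0.9·√(2π)))·exp(−(2.48−1.0)²/(2·0.9²)) = 0.443269·exp(-1.35210) = 0.114672
  L_2 = (1/(1.6·√(2π)))·exp(−(2.48−6.3)²/(2·1.6²)) = 0.249339·exp(-2.85008) = 0.0144217
Weight by the priors:
  w_1·L_1 = 0.16 × 0.114672 = 0.0183476
  w_2·L_2 = 0.84 × 0.0144217 = 0.0121142
Normaliser: 0.0183476 + 0.0121142 = 0.0304618
Responsibility of Population 1: 0.0183476 / 0.0304618 ≈ 0.602

0.602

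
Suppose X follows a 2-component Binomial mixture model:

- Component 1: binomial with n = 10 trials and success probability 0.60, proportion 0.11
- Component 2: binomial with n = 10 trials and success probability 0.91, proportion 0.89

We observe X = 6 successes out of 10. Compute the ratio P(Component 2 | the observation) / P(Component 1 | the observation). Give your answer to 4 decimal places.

0.2524

Posterior odds = (π_i f_i(x)) / (π_j f_j(x)); the normalising sum cancels.
Component likelihoods at x = 6 successes out of 10:
  L_1 = C(10,6)·0.60^6·0.40^4 = 210·0.046656·0.0256 = 0.250823
  L_2 = C(10,6)·0.91^6·0.09^4 = 210·0.567869·6.561e-05 = 0.00782416
Posterior odds = (π_2·L_2) / (π_1·L_1) = (0.89·0.00782416) / (0.11·0.250823) = 0.0069635 / 0.0275905 ≈ 0.2524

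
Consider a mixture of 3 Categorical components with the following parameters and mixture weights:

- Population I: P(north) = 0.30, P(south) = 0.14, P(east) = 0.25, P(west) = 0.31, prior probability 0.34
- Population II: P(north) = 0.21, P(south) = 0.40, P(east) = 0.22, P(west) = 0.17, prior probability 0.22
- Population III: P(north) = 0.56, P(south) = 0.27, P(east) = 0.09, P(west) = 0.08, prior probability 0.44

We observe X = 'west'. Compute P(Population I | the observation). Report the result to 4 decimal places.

0.5921

P(component k | x) = P(Z=k)·f_k(x) / marginal(x), where marginal(x) = Σ_j P(Z=j)·f_j(x).
Component likelihoods at x = 'west':
  L_I = 0.31
  L_II = 0.17
  L_III = 0.08
Multiply by the mixture weights:
  P(Z=I)·L_I = 0.34 × 0.31 = 0.1054
  P(Z=II)·L_II = 0.22 × 0.17 = 0.0374
  P(Z=III)·L_III = 0.44 × 0.08 = 0.0352
Evidence: 0.1054 + 0.0374 + 0.0352 = 0.178
So the posterior for Population I is 0.1054 / 0.178 ≈ 0.5921.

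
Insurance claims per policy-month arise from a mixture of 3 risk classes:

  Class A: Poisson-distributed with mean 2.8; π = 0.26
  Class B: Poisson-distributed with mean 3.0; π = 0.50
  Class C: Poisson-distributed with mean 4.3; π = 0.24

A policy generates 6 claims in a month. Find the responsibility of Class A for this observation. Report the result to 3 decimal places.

Posterior ∝ prior × likelihood, so P(k | x) ∝ w_k f_k(x); normalise over all components.
Component likelihoods at x = 6 claims:
  L_A = 0.0406997
  L_B = 0.0504094
  L_C = 0.119127
Prior × likelihood for each component:
  w_A·L_A = 0.26 × 0.0406997 = 0.0105819
  w_B·L_B = 0.50 × 0.0504094 = 0.0252047
  w_C·L_C = 0.24 × 0.119127 = 0.0285906
Denominator: 0.0105819 + 0.0252047 + 0.0285906 = 0.0643772
Responsibility of Class A: 0.0105819 / 0.0643772 ≈ 0.164

0.164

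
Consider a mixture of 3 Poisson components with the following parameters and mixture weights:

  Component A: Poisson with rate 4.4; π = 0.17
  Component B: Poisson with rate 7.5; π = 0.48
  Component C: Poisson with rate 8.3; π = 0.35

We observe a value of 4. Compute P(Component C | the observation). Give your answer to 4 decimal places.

P(component k | x) = w_k·f_k(x) / marginal(x), where marginal(x) = Σ_j w_j·f_j(x).
Component likelihoods at x = 4:
  p_A = e^(−4.4)·4.4^4/4! = 0.191736
  p_B = e^(−7.5)·7.5^4/4! = 0.0729164
  p_C = e^(−8.3)·8.3^4/4! = 0.0491425
Weight by the priors:
  w_A·p_A = 0.17 × 0.191736 = 0.0325951
  w_B·p_B = 0.48 × 0.0729164 = 0.0349999
  w_C·p_C = 0.35 × 0.0491425 = 0.0171999
Marginal: 0.0325951 + 0.0349999 + 0.0171999 = 0.0847949
P(Component C | x) ≈ 0.2028

0.2028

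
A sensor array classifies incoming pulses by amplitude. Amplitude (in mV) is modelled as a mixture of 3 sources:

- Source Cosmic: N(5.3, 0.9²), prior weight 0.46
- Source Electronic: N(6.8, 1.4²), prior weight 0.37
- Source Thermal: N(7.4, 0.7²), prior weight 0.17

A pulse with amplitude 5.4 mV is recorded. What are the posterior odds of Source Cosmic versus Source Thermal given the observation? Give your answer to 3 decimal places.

Posterior odds = (w_i f_i(x)) / (w_j f_j(x)); the normalising sum cancels.
Evaluate each component's likelihood at the observed value:
  f_Cosmic = (1/(0.9·√(2π)))·exp(−(5.4−5.3)²/(2·0.9²)) = 0.443269·exp(-0.00617) = 0.440541
  f_Electronic = (1/(1.4·√(2π)))·exp(−(5.4−6.8)²/(2·1.4²)) = 0.284959·exp(-0.50000) = 0.172836
  f_Thermal = (1/(0.7·√(2π)))·exp(−(5.4−7.4)²/(2·0.7²)) = 0.569918·exp(-4.08163) = 0.00962014
Posterior odds = (w_Cosmic·f_Cosmic) / (w_Thermal·f_Thermal) = (0.46·0.440541) / (0.17·0.00962014) = 0.202649 / 0.00163542 ≈ 123.912

123.912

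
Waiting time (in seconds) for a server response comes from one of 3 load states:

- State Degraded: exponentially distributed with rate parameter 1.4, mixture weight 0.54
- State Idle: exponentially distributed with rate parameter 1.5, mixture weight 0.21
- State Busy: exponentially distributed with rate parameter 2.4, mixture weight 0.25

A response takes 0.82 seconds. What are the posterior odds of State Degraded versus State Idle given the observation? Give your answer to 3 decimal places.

2.605

Since P(k|x) ∝ P(Z=k) f_k(x), the posterior odds are P(Z=i) f_i(x) / (P(Z=j) f_j(x)).
Component likelihoods at x = 0.82 seconds:
  L_Degraded = 0.444179
  L_Idle = 0.438439
  L_Busy = 0.335367
0.239857 / 0.0920722 ≈ 2.605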